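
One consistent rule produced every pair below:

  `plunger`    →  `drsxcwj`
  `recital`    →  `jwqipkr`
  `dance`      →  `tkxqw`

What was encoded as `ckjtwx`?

garden

p(15)→d(3) and l(11)→r(17) fit y≡3x+10 (mod 26); the inverse of 3 mod 26 is 9. This is an affine cipher: with a=0,…,z=25, each position x becomes (3x+10) mod 26.
Decoding ckjtwx: c(2)→9·(2−10)≡6=g; k(10)→9·(10−10)≡0=a; j(9)→9·(9−10)≡17=r; t(19)→9·(19−10)≡3=d; w(22)→9·(22−10)≡4=e; x(23)→9·(23−10)≡13=n (all mod 26).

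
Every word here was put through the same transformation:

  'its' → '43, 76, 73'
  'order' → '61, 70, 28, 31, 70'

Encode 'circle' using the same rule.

25, 43, 70, 25, 52, 31

i(#9)→43 and t(#20)→76: differences scale by 3, so n = 3·pos + 16. With a=1..z=26, the number is 3·pos + 16.
On circle: c=3→25, i=9→43, r=18→70, c=3→25, l=12→52, e=5→31.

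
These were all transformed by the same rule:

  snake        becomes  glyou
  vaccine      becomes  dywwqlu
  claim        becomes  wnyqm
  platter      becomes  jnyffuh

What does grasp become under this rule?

Treating letters as 0–25, the rule is x ↦ 25x + 24 (mod 26).
Applying it to grasp: g(6)→25·6+24≡18=s; r(17)→25·17+24≡7=h; a(0)→25·0+24≡24=y; s(18)→25·18+24≡6=g; p(15)→25·15+24≡9=j (all mod 26).

shygj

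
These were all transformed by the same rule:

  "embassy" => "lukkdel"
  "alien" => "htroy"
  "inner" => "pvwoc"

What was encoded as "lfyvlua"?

explain

In embassy: e→l is +7, m→u is +8, b→k is +9, a→k is +10 — the shift increases by 1 each position. The shift increases by 1 at each position, starting from +7: 7, 8, 9, ….
Reversing it on lfyvlua: l−7=e, f−8=x, y−9=p, v−10=l, l−11=a, u−12=i, a−13=n.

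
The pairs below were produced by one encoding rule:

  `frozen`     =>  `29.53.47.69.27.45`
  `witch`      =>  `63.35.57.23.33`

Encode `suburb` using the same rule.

f(#6)→29 and r(#18)→53: differences scale by 2, so n = 2·pos + 17. With a=1..z=26, the number is 2·pos + 17.
Applying it to suburb: s=19→55, u=21→59, b=2→21, u=21→59, r=18→53, b=2→21.

55.59.21.59.53.21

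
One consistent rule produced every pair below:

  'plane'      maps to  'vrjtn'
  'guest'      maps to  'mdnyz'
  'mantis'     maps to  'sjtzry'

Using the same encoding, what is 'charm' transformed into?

injxs

The shift depends on letter class: consonant p→v is +6, but vowel a→j is +9. Vowels shift forward by 9 and consonants shift forward by 6.
For charm: c(cons)+6=i, h(cons)+6=n, a(vowel)+9=j, r(cons)+6=x, m(cons)+6=s.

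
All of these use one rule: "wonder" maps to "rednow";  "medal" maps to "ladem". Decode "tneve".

event

The output letters match the input read backwards: wonder reversed is rednow. The word is simply reversed.
Undoing it on tneve: then reverse → event.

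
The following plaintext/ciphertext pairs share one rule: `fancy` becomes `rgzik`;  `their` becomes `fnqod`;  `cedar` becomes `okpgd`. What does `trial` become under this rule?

fxugx

The shifts repeat in a cycle of length 2: positions 0,1,… shift by +12, +6, then the pattern repeats.
On trial: t+12=f, r+6=x, i+12=u, a+6=g, l+12=x.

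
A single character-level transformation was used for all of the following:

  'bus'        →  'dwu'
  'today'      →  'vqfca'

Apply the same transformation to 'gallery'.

icnngta

Every letter moves 2 places later in the alphabet, wrapping around z→a.
For gallery: g+2=i, a+2=c, l+2=n, l+2=n, e+2=g, r+2=t, y+2=a.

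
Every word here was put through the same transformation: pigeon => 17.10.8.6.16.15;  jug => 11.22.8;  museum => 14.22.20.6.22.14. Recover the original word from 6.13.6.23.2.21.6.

p is letter #16 and maps to 17: an offset of 1. Letters become their 1-based position plus 1 (so a→2, b→3, …).
Decoding 6.13.6.23.2.21.6: 6→(6−1)÷1=5=e, 13→(13−1)÷1=12=l, 6→(6−1)÷1=5=e, 23→(23−1)÷1=22=v, 2→(2−1)÷1=1=a, 21→(21−1)÷1=20=t, 6→(6−1)÷1=5=e.

elevate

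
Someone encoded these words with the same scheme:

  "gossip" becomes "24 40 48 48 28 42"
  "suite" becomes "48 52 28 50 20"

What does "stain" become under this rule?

g(#7)→24 and o(#15)→40: differences scale by 2, so n = 2·pos + 10. With a=1..z=26, the number is 2·pos + 10.
Applying it to stain: s=19→48, t=20→50, a=1→12, i=9→28, n=14→38.

48 50 12 28 38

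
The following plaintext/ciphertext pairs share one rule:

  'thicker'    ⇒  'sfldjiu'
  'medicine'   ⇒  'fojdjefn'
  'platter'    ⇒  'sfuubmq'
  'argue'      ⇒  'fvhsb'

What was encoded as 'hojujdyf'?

The output letters match the input read backwards, each shifted +1: thicker reversed is rekciht. The word is reversed, then every letter is shifted forward by 1.
Undoing it on hojujdyf: shift back: h−1=g, o−1=n, j−1=i, u−1=t, j−1=i, d−1=c, y−1=x, f−1=e → gniticxe; then reverse → exciting.

exciting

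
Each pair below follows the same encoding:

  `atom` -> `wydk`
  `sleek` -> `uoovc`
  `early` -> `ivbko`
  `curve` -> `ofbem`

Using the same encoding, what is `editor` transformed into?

The output letters match the input read backwards, each shifted +10: atom reversed is mota. Two steps: reverse the string, then apply a Caesar shift of +10.
Applying it to editor: reverse → rotide; then shift: r+10=b, o+10=y, t+10=d, i+10=s, d+10=n, e+10=o.

bydsno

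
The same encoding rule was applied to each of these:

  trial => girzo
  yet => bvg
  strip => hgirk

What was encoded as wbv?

dye

Each pair mirrors across the alphabet (t↔g, r↔i, i↔r): positions sum to 25. Letters are reflected about the middle of the alphabet (position → 25−position): Atbash.
Decoding wbv: w↔d, b↔y, v↔e.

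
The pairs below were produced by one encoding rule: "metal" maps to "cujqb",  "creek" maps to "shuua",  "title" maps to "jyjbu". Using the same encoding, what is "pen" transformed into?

Compare letters: m→c is +16, e→u is +16, t→j is +16 — a constant shift. Each letter is shifted forward by 16 in the alphabet (a Caesar shift of +16).
On pen: p+16=f, e+16=u, n+16=d.

fud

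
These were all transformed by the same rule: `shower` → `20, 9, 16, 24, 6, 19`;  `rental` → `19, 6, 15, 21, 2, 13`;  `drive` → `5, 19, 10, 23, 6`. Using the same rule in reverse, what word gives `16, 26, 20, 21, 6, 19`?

s is letter #19 and maps to 20: an offset of 1. Letters become their 1-based position plus 1 (so a→2, b→3, …).
Reversing it on 16, 26, 20, 21, 6, 19: 16→(16−1)÷1=15=o, 26→(26−1)÷1=25=y, 20→(20−1)÷1=19=s, 21→(21−1)÷1=20=t, 6→(6−1)÷1=5=e, 19→(19−1)÷1=18=r.

oyster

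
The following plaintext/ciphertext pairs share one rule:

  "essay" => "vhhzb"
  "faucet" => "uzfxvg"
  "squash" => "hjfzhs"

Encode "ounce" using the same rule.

Each pair mirrors across the alphabet (e↔v, s↔h, s↔h): positions sum to 25. Each letter is replaced by its mirror in the alphabet: a↔z, b↔y, c↔x, and so on (the Atbash cipher).
Applying it to ounce: o↔l, u↔f, n↔m, c↔x, e↔v.

lfmxv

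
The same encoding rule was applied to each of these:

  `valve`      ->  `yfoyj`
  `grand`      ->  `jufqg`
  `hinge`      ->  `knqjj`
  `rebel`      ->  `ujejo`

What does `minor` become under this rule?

The shift depends on letter class: consonant v→y is +3, but vowel a→f is +5. The rule splits by letter class: vowels +5, consonants +3.
For minor: m(cons)+3=p, i(vowel)+5=n, n(cons)+3=q, o(vowel)+5=t, r(cons)+3=u.

pnqtu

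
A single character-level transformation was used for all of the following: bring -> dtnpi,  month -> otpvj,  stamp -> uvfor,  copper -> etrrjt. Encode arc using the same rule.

fte

Vowels shift forward by 5 and consonants shift forward by 2.
Applying it to arc: a(vowel)+5=f, r(cons)+2=t, c(cons)+2=e.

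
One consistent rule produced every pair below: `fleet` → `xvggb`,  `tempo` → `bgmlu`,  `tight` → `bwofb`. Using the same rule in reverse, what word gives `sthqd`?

urban

Each letter's alphabet position (a=0..z=25) is mapped through 17·x+16 mod 26 — an affine cipher.
Undoing it on sthqd: s(18)→23·(18−16)≡20=u; t(19)→23·(19−16)≡17=r; h(7)→23·(7−16)≡1=b; q(16)→23·(16−16)≡0=a; d(3)→23·(3−16)≡13=n (all mod 26).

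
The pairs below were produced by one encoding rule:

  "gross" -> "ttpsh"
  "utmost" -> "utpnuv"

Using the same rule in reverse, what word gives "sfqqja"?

The word is reversed, then every letter is shifted forward by 1.
Decoding sfqqja: shift back: s−1=r, f−1=e, q−1=p, q−1=p, j−1=i, a−1=z → reppiz; then reverse → zipper.

zipper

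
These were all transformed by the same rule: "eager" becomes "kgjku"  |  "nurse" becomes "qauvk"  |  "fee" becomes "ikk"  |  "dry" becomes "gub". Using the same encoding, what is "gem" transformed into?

jkp

The shift depends on letter class: consonant g→j is +3, but vowel e→k is +6. The rule splits by letter class: vowels +6, consonants +3.
On gem: g(cons)+3=j, e(vowel)+6=k, m(cons)+3=p.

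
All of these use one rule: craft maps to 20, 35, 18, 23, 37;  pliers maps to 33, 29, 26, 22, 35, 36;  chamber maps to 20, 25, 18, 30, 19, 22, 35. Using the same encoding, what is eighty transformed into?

c is letter #3 and maps to 20: an offset of 17. Each letter is replaced by its alphabet position (a=1..z=26) + 17.
For eighty: e=5→22, i=9→26, g=7→24, h=8→25, t=20→37, y=25→42.

22, 26, 24, 25, 37, 42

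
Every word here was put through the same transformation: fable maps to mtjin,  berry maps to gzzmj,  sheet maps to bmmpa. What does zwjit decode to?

labor

The output letters match the input read backwards, each shifted +8: fable reversed is elbaf. Read the word backwards and shift each letter +8.
Undoing it on zwjit: shift back: z−8=r, w−8=o, j−8=b, i−8=a, t−8=l → robal; then reverse → labor.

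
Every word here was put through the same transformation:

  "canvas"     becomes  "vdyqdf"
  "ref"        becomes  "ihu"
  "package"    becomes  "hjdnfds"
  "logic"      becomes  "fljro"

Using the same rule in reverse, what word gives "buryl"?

ivory

The output letters match the input read backwards, each shifted +3: canvas reversed is savnac. The word is reversed, then every letter is shifted forward by 3.
Undoing it on buryl: shift back: b−3=y, u−3=r, r−3=o, y−3=v, l−3=i → yrovi; then reverse → ivory.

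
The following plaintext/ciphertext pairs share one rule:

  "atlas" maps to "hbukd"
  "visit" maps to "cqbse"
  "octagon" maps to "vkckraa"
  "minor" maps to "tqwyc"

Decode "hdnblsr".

average

Each letter shifts forward by (position + 7), i.e. 7, 8, 9, … — the shift grows by one for each successive letter.
Reversing it on hdnblsr: h−7=a, d−8=v, n−9=e, b−10=r, l−11=a, s−12=g, r−13=e.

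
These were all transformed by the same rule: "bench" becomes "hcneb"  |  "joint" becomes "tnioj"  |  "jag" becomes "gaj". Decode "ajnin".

ninja

The word is simply reversed.
Reversing it on ajnin: then reverse → ninja.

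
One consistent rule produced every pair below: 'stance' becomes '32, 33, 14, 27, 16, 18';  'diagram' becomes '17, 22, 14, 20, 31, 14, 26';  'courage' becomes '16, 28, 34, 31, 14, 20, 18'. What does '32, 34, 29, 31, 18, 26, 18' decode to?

supreme

s is letter #19 and maps to 32: an offset of 13. The number is (letter's place in the alphabet, a=1) + 13.
Reversing it on 32, 34, 29, 31, 18, 26, 18: 32→(32−13)÷1=19=s, 34→(34−13)÷1=21=u, 29→(29−13)÷1=16=p, 31→(31−13)÷1=18=r, 18→(18−13)÷1=5=e, 26→(26−13)÷1=13=m, 18→(18−13)÷1=5=e.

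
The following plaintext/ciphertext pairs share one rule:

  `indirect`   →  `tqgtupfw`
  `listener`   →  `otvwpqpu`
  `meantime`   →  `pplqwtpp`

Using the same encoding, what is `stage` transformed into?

The shift depends on letter class: consonant n→q is +3, but vowel i→t is +11. The rule splits by letter class: vowels +11, consonants +3.
On stage: s(cons)+3=v, t(cons)+3=w, a(vowel)+11=l, g(cons)+3=j, e(vowel)+11=p.

vwljp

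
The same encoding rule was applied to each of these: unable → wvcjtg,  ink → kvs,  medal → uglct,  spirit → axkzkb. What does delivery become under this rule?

lgtkdgzg

Vowels shift forward by 2 and consonants shift forward by 8.
Applying it to delivery: d(cons)+8=l, e(vowel)+2=g, l(cons)+8=t, i(vowel)+2=k, v(cons)+8=d, e(vowel)+2=g, r(cons)+8=z, y(cons)+8=g.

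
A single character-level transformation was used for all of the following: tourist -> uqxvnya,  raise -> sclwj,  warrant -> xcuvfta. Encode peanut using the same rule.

qgdrzz

In tourist: t→u is +1, o→q is +2, u→x is +3, r→v is +4 — the shift increases by 1 each position. Letter i (0-indexed) is shifted by i+1, so successive shifts are 1, 2, 3, ….
On peanut: p+1=q, e+2=g, a+3=d, n+4=r, u+5=z, t+6=z.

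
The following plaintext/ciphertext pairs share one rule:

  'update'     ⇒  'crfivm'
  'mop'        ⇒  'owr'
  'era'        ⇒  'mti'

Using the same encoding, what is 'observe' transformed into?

The shift depends on letter class: consonant p→r is +2, but vowel u→c is +8. The rule splits by letter class: vowels +8, consonants +2.
For observe: o(vowel)+8=w, b(cons)+2=d, s(cons)+2=u, e(vowel)+8=m, r(cons)+2=t, v(cons)+2=x, e(vowel)+8=m.

wdumtxm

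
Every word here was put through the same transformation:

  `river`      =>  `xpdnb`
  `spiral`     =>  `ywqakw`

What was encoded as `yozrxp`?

Each letter shifts forward by (position + 6), i.e. 6, 7, 8, … — the shift grows by one for each successive letter.
Decoding yozrxp: y−6=s, o−7=h, z−8=r, r−9=i, x−10=n, p−11=e.

shrine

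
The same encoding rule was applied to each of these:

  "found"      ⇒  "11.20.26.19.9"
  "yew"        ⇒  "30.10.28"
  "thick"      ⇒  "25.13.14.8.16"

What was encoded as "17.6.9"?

f is letter #6 and maps to 11: an offset of 5. Letters become their 1-based position plus 5 (so a→6, b→7, …).
Reversing it on 17.6.9: 17→(17−5)÷1=12=l, 6→(6−5)÷1=1=a, 9→(9−5)÷1=4=d.

lad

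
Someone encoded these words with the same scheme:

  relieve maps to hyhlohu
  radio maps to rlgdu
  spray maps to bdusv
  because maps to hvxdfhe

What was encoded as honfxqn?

knuckle

Read the word backwards and shift each letter +3.
Decoding honfxqn: shift back: h−3=e, o−3=l, n−3=k, f−3=c, x−3=u, q−3=n, n−3=k → elkcunk; then reverse → knuckle.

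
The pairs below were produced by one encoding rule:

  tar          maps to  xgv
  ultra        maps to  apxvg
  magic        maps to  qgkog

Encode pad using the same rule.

The shift depends on letter class: consonant t→x is +4, but vowel a→g is +6. Two shifts are in play — +6 for a/e/i/o/u, +4 for every other letter.
Applying it to pad: p(cons)+4=t, a(vowel)+6=g, d(cons)+4=h.

tgh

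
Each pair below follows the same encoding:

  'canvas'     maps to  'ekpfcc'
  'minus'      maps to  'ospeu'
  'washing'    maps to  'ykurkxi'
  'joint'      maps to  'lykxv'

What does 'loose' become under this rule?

Shifts by position in canvas: pos 0: c→e (+2), pos 1: a→k (+10), pos 2: n→p (+2), pos 3: v→f (+10) — repeating every 2. A repeating key of period 2 is used — shifts +2, +10 over and over.
Applying it to loose: l+2=n, o+10=y, o+2=q, s+10=c, e+2=g.

nyqcg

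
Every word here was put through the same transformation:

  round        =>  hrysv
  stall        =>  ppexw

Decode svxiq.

metro

The output letters match the input read backwards, each shifted +4: round reversed is dnuor. The word is reversed, then every letter is shifted forward by 4.
Decoding svxiq: shift back: s−4=o, v−4=r, x−4=t, i−4=e, q−4=m → ortem; then reverse → metro.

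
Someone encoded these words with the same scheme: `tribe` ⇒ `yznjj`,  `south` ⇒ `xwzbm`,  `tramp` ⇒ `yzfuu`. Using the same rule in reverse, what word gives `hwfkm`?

Shifts by position in tribe: pos 0: t→y (+5), pos 1: r→z (+8), pos 2: i→n (+5), pos 3: b→j (+8) — repeating every 2. It's a Vigenère-style cipher with numeric key [5,8]: position i shifts by key[i mod 2].
Reversing it on hwfkm: h−5=c, w−8=o, f−5=a, k−8=c, m−5=h.

coach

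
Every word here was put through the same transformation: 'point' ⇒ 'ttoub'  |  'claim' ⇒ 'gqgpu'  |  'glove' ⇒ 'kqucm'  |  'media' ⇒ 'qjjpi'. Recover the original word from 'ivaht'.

In point: p→t is +4, o→t is +5, i→o is +6, n→u is +7 — the shift increases by 1 each position. The shift increases by 1 at each position, starting from +4: 4, 5, 6, ….
Decoding ivaht: i−4=e, v−5=q, a−6=u, h−7=a, t−8=l.

equal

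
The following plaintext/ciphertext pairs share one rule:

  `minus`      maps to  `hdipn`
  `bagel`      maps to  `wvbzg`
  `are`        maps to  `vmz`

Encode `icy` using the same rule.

Compare letters: m→h is +21, i→d is +21, n→i is +21 — a constant shift. It's a constant shift of +21 (ROT21).
Applying it to icy: i+21=d, c+21=x, y+21=t.

dxt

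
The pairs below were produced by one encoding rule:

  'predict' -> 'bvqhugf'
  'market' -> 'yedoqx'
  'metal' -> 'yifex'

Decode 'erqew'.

Shifts by position in predict: pos 0: p→b (+12), pos 1: r→v (+4), pos 2: e→q (+12), pos 3: d→h (+4) — repeating every 2. It's a Vigenère-style cipher with numeric key [12,4]: position i shifts by key[i mod 2].
Reversing it on erqew: e−12=s, r−4=n, q−12=e, e−4=a, w−12=k.

sneak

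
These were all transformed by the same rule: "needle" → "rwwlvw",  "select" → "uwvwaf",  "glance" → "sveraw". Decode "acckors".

n(13)→r(17) and e(4)→w(22) fit y≡11x+4 (mod 26); the inverse of 11 mod 26 is 19. Each letter's alphabet position (a=0..z=25) is mapped through 11·x+4 mod 26 — an affine cipher.
Undoing it on acckors: a(0)→19·(0−4)≡2=c; c(2)→19·(2−4)≡14=o; c(2)→19·(2−4)≡14=o; k(10)→19·(10−4)≡10=k; o(14)→19·(14−4)≡8=i; r(17)→19·(17−4)≡13=n; s(18)→19·(18−4)≡6=g (all mod 26).

cooking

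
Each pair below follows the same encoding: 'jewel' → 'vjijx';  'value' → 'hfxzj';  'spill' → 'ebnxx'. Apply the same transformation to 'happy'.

tfbbk

Two shifts are in play — +5 for a/e/i/o/u, +12 for every other letter.
On happy: h(cons)+12=t, a(vowel)+5=f, p(cons)+12=b, p(cons)+12=b, y(cons)+12=k.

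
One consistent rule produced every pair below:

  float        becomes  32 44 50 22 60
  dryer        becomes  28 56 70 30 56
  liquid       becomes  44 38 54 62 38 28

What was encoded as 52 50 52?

f(#6)→32 and l(#12)→44: differences scale by 2, so n = 2·pos + 20. Each letter becomes 2×(its alphabet position, a=1..z=26) + 20.
Decoding 52 50 52: 52→(52−20)÷2=16=p, 50→(50−20)÷2=15=o, 52→(52−20)÷2=16=p.

pop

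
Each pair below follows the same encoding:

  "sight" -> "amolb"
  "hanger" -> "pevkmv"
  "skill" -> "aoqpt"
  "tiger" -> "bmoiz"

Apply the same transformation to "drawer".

A repeating key of period 2 is used — shifts +8, +4 over and over.
Applying it to drawer: d+8=l, r+4=v, a+8=i, w+4=a, e+8=m, r+4=v.

lviamv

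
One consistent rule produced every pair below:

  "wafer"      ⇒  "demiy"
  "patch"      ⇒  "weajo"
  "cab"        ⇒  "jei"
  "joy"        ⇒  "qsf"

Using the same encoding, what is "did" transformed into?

kmk

The shift depends on letter class: consonant w→d is +7, but vowel a→e is +4. Vowels shift forward by 4 and consonants shift forward by 7.
For did: d(cons)+7=k, i(vowel)+4=m, d(cons)+7=k.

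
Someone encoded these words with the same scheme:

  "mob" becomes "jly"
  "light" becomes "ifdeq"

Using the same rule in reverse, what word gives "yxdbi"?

This is a Caesar cipher with shift 23.
Undoing it on yxdbi: y−23=b, x−23=a, d−23=g, b−23=e, i−23=l.

bagel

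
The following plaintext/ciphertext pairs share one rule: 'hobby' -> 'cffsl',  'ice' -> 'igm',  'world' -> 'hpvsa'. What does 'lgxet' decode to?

patch

The output letters match the input read backwards, each shifted +4: hobby reversed is ybboh. Two steps: reverse the string, then apply a Caesar shift of +4.
Decoding lgxet: shift back: l−4=h, g−4=c, x−4=t, e−4=a, t−4=p → hctap; then reverse → patch.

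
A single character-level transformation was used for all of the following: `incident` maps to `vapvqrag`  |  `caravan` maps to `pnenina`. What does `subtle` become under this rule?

fhogyr

Each letter is shifted forward by 13 in the alphabet (a Caesar shift of +13).
For subtle: s+13=f, u+13=h, b+13=o, t+13=g, l+13=y, e+13=r.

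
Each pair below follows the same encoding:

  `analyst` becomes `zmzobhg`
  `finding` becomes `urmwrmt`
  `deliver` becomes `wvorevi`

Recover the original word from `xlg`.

cot

Each pair mirrors across the alphabet (a↔z, n↔m, a↔z): positions sum to 25. Each letter is replaced by its mirror in the alphabet: a↔z, b↔y, c↔x, and so on (the Atbash cipher).
Decoding xlg: x↔c, l↔o, g↔t.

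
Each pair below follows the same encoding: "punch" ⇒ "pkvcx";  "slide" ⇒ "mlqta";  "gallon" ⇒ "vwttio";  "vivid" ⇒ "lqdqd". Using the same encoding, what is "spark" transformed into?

szixa

The word is reversed, then every letter is shifted forward by 8.
Applying it to spark: reverse → kraps; then shift: k+8=s, r+8=z, a+8=i, p+8=x, s+8=a.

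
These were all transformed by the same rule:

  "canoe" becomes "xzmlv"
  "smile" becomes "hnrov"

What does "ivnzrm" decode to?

remain

Each letter is replaced by its mirror in the alphabet: a↔z, b↔y, c↔x, and so on (the Atbash cipher).
Decoding ivnzrm: i↔r, v↔e, n↔m, z↔a, r↔i, m↔n.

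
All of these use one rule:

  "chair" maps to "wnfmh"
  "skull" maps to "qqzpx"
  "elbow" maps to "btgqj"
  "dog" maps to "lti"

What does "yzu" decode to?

put

The output letters match the input read backwards, each shifted +5: chair reversed is riahc. The word is reversed, then every letter is shifted forward by 5.
Reversing it on yzu: shift back: y−5=t, z−5=u, u−5=p → tup; then reverse → put.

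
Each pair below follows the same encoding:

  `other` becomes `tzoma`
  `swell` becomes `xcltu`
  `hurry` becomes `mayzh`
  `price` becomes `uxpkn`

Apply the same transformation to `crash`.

The shift increases by 1 at each position, starting from +5: 5, 6, 7, ….
Applying it to crash: c+5=h, r+6=x, a+7=h, s+8=a, h+9=q.

hxhaq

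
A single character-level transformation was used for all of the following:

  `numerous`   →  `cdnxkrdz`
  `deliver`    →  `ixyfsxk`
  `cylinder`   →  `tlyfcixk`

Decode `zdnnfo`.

summit

Each letter's alphabet position (a=0..z=25) is mapped through 15·x+15 mod 26 — an affine cipher.
Undoing it on zdnnfo: z(25)→7·(25−15)≡18=s; d(3)→7·(3−15)≡20=u; n(13)→7·(13−15)≡12=m; n(13)→7·(13−15)≡12=m; f(5)→7·(5−15)≡8=i; o(14)→7·(14−15)≡19=t (all mod 26).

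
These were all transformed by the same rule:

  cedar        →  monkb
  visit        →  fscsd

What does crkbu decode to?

It's a constant shift of +10 (ROT10).
Decoding crkbu: c−10=s, r−10=h, k−10=a, b−10=r, u−10=k.

shark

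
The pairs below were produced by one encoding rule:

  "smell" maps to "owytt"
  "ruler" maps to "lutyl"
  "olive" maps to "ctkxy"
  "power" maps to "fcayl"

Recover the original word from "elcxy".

grove

Treating letters as 0–25, the rule is x ↦ 3x + 12 (mod 26).
Decoding elcxy: e(4)→9·(4−12)≡6=g; l(11)→9·(11−12)≡17=r; c(2)→9·(2−12)≡14=o; x(23)→9·(23−12)≡21=v; y(24)→9·(24−12)≡4=e (all mod 26).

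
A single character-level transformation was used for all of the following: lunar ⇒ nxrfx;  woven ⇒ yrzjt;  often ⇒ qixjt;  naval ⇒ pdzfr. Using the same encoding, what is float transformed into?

hosfz

In lunar: l→n is +2, u→x is +3, n→r is +4, a→f is +5 — the shift increases by 1 each position. The shift increases by 1 at each position, starting from +2: 2, 3, 4, ….
For float: f+2=h, l+3=o, o+4=s, a+5=f, t+6=z.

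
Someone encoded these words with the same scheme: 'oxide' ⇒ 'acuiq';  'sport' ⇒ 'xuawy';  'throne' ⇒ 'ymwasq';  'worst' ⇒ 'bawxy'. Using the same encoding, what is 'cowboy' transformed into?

habgad

The shift depends on letter class: consonant x→c is +5, but vowel o→a is +12. Two shifts are in play — +12 for a/e/i/o/u, +5 for every other letter.
Applying it to cowboy: c(cons)+5=h, o(vowel)+12=a, w(cons)+5=b, b(cons)+5=g, o(vowel)+12=a, y(cons)+5=d.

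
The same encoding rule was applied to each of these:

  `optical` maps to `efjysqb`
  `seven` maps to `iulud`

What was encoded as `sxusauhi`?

checkers

Compare letters: o→e is +16, p→f is +16, t→j is +16 — a constant shift. It's a constant shift of +16 (ROT16).
Decoding sxusauhi: s−16=c, x−16=h, u−16=e, s−16=c, a−16=k, u−16=e, h−16=r, i−16=s.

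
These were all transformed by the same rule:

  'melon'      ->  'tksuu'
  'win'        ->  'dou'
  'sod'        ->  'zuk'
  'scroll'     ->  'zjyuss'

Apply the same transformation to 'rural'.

yaygs

The shift depends on letter class: consonant m→t is +7, but vowel e→k is +6. The rule splits by letter class: vowels +6, consonants +7.
For rural: r(cons)+7=y, u(vowel)+6=a, r(cons)+7=y, a(vowel)+6=g, l(cons)+7=s.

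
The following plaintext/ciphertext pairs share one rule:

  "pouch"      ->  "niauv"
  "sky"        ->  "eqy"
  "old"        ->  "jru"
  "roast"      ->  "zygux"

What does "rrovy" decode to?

spill

The output letters match the input read backwards, each shifted +6: pouch reversed is hcuop. The word is reversed, then every letter is shifted forward by 6.
Undoing it on rrovy: shift back: r−6=l, r−6=l, o−6=i, v−6=p, y−6=s → llips; then reverse → spill.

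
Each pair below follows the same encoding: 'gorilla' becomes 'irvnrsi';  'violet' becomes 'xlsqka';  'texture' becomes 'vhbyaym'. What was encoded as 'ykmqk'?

In gorilla: g→i is +2, o→r is +3, r→v is +4, i→n is +5 — the shift increases by 1 each position. Letter i (0-indexed) is shifted by i+2, so successive shifts are 2, 3, 4, ….
Undoing it on ykmqk: y−2=w, k−3=h, m−4=i, q−5=l, k−6=e.

while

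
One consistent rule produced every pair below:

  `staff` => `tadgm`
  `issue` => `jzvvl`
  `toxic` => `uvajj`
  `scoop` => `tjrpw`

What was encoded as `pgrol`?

ozone

It's a Vigenère-style cipher with numeric key [1,7,3]: position i shifts by key[i mod 3].
Reversing it on pgrol: p−1=o, g−7=z, r−3=o, o−1=n, l−7=e.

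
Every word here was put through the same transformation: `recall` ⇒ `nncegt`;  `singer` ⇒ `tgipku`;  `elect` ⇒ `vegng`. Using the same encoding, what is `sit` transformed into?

The output letters match the input read backwards, each shifted +2: recall reversed is llacer. Read the word backwards and shift each letter +2.
Applying it to sit: reverse → tis; then shift: t+2=v, i+2=k, s+2=u.

vku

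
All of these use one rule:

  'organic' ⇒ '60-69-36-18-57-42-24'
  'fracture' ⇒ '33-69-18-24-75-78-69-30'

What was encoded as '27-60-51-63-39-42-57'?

dolphin

o(#15)→60 and r(#18)→69: differences scale by 3, so n = 3·pos + 15. Each letter becomes 3×(its alphabet position, a=1..z=26) + 15.
Decoding 27-60-51-63-39-42-57: 27→(27−15)÷3=4=d, 60→(60−15)÷3=15=o, 51→(51−15)÷3=12=l, 63→(63−15)÷3=16=p, 39→(39−15)÷3=8=h, 42→(42−15)÷3=9=i, 57→(57−15)÷3=14=n.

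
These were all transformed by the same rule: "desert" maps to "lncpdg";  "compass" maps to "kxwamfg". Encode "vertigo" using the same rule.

In desert: d→l is +8, e→n is +9, s→c is +10, e→p is +11 — the shift increases by 1 each position. Letter i (0-indexed) is shifted by i+8, so successive shifts are 8, 9, 10, ….
On vertigo: v+8=d, e+9=n, r+10=b, t+11=e, i+12=u, g+13=t, o+14=c.

dnbeutc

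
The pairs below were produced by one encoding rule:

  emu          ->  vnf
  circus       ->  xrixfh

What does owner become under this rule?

ldmvi

Each pair mirrors across the alphabet (e↔v, m↔n, u↔f): positions sum to 25. This is the alphabet-reversal cipher (Atbash): a becomes z, b becomes y, etc.
For owner: o↔l, w↔d, n↔m, e↔v, r↔i.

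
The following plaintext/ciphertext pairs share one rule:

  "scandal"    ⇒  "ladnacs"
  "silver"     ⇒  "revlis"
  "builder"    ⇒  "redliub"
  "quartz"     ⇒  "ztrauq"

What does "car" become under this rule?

It's just the letters in reverse order.
For car: reverse → rac.

rac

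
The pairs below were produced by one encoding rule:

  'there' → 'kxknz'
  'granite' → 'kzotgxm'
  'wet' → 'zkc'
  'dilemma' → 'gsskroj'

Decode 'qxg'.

ark

The output letters match the input read backwards, each shifted +6: there reversed is ereht. Two steps: reverse the string, then apply a Caesar shift of +6.
Undoing it on qxg: shift back: q−6=k, x−6=r, g−6=a → kra; then reverse → ark.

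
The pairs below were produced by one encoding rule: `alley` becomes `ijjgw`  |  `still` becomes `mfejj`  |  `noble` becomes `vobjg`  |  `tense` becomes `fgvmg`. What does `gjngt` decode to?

a(0)→i(8) and l(11)→j(9) fit y≡19x+8 (mod 26); the inverse of 19 mod 26 is 11. This is an affine cipher: with a=0,…,z=25, each position x becomes (19x+8) mod 26.
Undoing it on gjngt: g(6)→11·(6−8)≡4=e; j(9)→11·(9−8)≡11=l; n(13)→11·(13−8)≡3=d; g(6)→11·(6−8)≡4=e; t(19)→11·(19−8)≡17=r (all mod 26).

elder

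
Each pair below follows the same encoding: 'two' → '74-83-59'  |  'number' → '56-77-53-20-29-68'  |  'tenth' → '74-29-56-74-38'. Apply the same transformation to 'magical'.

t(#20)→74 and w(#23)→83: differences scale by 3, so n = 3·pos + 14. Each letter becomes 3×(its alphabet position, a=1..z=26) + 14.
On magical: m=13→53, a=1→17, g=7→35, i=9→41, c=3→23, a=1→17, l=12→50.

53-17-35-41-23-17-50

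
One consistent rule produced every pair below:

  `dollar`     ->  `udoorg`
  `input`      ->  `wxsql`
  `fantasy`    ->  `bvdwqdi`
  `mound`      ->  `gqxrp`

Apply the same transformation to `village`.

hjdooly

The output letters match the input read backwards, each shifted +3: dollar reversed is rallod. Two steps: reverse the string, then apply a Caesar shift of +3.
Applying it to village: reverse → egalliv; then shift: e+3=h, g+3=j, a+3=d, l+3=o, l+3=o, i+3=l, v+3=y.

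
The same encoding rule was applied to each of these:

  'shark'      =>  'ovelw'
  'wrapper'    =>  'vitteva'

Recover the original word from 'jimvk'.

grief

The output letters match the input read backwards, each shifted +4: shark reversed is krahs. Read the word backwards and shift each letter +4.
Reversing it on jimvk: shift back: j−4=f, i−4=e, m−4=i, v−4=r, k−4=g → feirg; then reverse → grief.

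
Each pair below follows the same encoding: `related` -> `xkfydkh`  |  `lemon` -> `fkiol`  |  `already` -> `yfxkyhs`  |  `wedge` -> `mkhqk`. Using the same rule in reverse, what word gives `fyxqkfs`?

Each letter's alphabet position (a=0..z=25) is mapped through 3·x+24 mod 26 — an affine cipher.
Undoing it on fyxqkfs: f(5)→9·(5−24)≡11=l; y(24)→9·(24−24)≡0=a; x(23)→9·(23−24)≡17=r; q(16)→9·(16−24)≡6=g; k(10)→9·(10−24)≡4=e; f(5)→9·(5−24)≡11=l; s(18)→9·(18−24)≡24=y (all mod 26).

largely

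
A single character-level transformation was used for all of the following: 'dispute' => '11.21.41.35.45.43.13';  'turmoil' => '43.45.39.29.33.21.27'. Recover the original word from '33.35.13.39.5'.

opera

d(#4)→11 and i(#9)→21: differences scale by 2, so n = 2·pos + 3. The formula is n = 2×(alphabet index, a=1) + 3.
Reversing it on 33.35.13.39.5: 33→(33−3)÷2=15=o, 35→(35−3)÷2=16=p, 13→(13−3)÷2=5=e, 39→(39−3)÷2=18=r, 5→(5−3)÷2=1=a.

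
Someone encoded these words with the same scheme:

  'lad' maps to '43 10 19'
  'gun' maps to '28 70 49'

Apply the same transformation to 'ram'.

61 10 46

Each letter becomes 3×(its alphabet position, a=1..z=26) + 7.
On ram: r=18→61, a=1→10, m=13→46.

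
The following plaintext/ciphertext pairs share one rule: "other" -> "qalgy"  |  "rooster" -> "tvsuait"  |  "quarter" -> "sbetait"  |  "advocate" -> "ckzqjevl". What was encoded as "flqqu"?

demon

Shifts by position in other: pos 0: o→q (+2), pos 1: t→a (+7), pos 2: h→l (+4), pos 3: e→g (+2), pos 4: r→y (+7) — repeating every 3. It's a Vigenère-style cipher with numeric key [2,7,4]: position i shifts by key[i mod 3].
Undoing it on flqqu: f−2=d, l−7=e, q−4=m, q−2=o, u−7=n.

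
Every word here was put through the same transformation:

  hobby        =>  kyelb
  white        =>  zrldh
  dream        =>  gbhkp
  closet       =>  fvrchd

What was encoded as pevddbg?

mustard

Shifts by position in hobby: pos 0: h→k (+3), pos 1: o→y (+10), pos 2: b→e (+3), pos 3: b→l (+10) — repeating every 2. The shifts repeat in a cycle of length 2: positions 0,1,… shift by +3, +10, then the pattern repeats.
Reversing it on pevddbg: p−3=m, e−10=u, v−3=s, d−10=t, d−3=a, b−10=r, g−3=d.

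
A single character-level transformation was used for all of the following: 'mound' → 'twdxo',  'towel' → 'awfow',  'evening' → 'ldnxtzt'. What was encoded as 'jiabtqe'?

carrier

In mound: m→t is +7, o→w is +8, u→d is +9, n→x is +10 — the shift increases by 1 each position. The shift increases by 1 at each position, starting from +7: 7, 8, 9, ….
Decoding jiabtqe: j−7=c, i−8=a, a−9=r, b−10=r, t−11=i, q−12=e, e−13=r.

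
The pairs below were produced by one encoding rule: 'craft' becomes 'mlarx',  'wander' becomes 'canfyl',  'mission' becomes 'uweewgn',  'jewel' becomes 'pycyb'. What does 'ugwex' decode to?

moist

c(2)→m(12) and r(17)→l(11) fit y≡19x+0 (mod 26); the inverse of 19 mod 26 is 11. Treating letters as 0–25, the rule is x ↦ 19x + 0 (mod 26).
Reversing it on ugwex: u(20)→11·(20−0)≡12=m; g(6)→11·(6−0)≡14=o; w(22)→11·(22−0)≡8=i; e(4)→11·(4−0)≡18=s; x(23)→11·(23−0)≡19=t (all mod 26).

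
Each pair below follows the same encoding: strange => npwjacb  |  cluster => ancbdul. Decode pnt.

The output letters match the input read backwards, each shifted +9: strange reversed is egnarts. The word is reversed, then every letter is shifted forward by 9.
Reversing it on pnt: shift back: p−9=g, n−9=e, t−9=k → gek; then reverse → keg.

keg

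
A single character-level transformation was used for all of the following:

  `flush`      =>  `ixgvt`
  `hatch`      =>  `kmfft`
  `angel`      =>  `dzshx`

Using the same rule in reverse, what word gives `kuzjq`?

The shifts repeat in a cycle of length 3: positions 0,1,… shift by +3, +12, +12, then the pattern repeats.
Reversing it on kuzjq: k−3=h, u−12=i, z−12=n, j−3=g, q−12=e.

hinge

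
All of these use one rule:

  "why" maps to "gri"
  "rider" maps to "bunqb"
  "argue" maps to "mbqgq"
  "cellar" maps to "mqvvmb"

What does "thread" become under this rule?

The shift depends on letter class: consonant w→g is +10, but vowel i→u is +12. The rule splits by letter class: vowels +12, consonants +10.
For thread: t(cons)+10=d, h(cons)+10=r, r(cons)+10=b, e(vowel)+12=q, a(vowel)+12=m, d(cons)+10=n.

drbqmn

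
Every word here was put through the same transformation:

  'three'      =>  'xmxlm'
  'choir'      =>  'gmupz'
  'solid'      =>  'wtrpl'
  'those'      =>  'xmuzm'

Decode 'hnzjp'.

ditch

Each letter shifts forward by (position + 4), i.e. 4, 5, 6, … — the shift grows by one for each successive letter.
Reversing it on hnzjp: h−4=d, n−5=i, z−6=t, j−7=c, p−8=h.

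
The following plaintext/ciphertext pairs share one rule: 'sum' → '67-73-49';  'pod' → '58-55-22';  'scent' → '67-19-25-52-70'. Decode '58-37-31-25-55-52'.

Each letter becomes 3×(its alphabet position, a=1..z=26) + 10.
Decoding 58-37-31-25-55-52: 58→(58−10)÷3=16=p, 37→(37−10)÷3=9=i, 31→(31−10)÷3=7=g, 25→(25−10)÷3=5=e, 55→(55−10)÷3=15=o, 52→(52−10)÷3=14=n.

pigeon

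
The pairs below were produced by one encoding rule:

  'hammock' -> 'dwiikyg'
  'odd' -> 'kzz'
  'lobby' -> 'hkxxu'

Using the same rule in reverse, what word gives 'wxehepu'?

ability

Compare letters: h→d is +22, a→w is +22, m→i is +22 — a constant shift. Every letter moves 22 places later in the alphabet, wrapping around z→a.
Reversing it on wxehepu: w−22=a, x−22=b, e−22=i, h−22=l, e−22=i, p−22=t, u−22=y.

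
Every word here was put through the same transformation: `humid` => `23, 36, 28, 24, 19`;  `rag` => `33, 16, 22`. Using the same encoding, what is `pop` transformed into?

31, 30, 31

Each letter is replaced by its alphabet position (a=1..z=26) + 15.
On pop: p=16→31, o=15→30, p=16→31.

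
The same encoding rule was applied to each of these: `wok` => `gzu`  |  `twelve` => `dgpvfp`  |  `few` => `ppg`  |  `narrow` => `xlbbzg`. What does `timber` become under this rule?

The shift depends on letter class: consonant w→g is +10, but vowel o→z is +11. Vowels shift forward by 11 and consonants shift forward by 10.
Applying it to timber: t(cons)+10=d, i(vowel)+11=t, m(cons)+10=w, b(cons)+10=l, e(vowel)+11=p, r(cons)+10=b.

dtwlpb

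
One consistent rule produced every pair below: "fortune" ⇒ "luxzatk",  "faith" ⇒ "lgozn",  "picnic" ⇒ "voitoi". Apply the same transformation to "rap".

Compare letters: f→l is +6, o→u is +6, r→x is +6 — a constant shift. This is a Caesar cipher with shift 6.
On rap: r+6=x, a+6=g, p+6=v.

xgv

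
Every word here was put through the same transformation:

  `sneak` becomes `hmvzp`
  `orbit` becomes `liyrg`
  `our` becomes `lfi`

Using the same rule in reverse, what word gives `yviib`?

berry

Each pair mirrors across the alphabet (s↔h, n↔m, e↔v): positions sum to 25. Letters are reflected about the middle of the alphabet (position → 25−position): Atbash.
Reversing it on yviib: y↔b, v↔e, i↔r, i↔r, b↔y.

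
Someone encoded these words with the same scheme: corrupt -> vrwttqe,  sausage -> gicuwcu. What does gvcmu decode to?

The output letters match the input read backwards, each shifted +2: corrupt reversed is tpurroc. The word is reversed, then every letter is shifted forward by 2.
Undoing it on gvcmu: shift back: g−2=e, v−2=t, c−2=a, m−2=k, u−2=s → etaks; then reverse → skate.

skate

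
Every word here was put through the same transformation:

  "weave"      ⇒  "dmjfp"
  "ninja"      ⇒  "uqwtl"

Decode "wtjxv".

In weave: w→d is +7, e→m is +8, a→j is +9, v→f is +10 — the shift increases by 1 each position. Letter i (0-indexed) is shifted by i+7, so successive shifts are 7, 8, 9, ….
Reversing it on wtjxv: w−7=p, t−8=l, j−9=a, x−10=n, v−11=k.

plank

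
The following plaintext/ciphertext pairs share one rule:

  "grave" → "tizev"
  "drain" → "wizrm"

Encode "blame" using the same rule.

yoznv

This is the alphabet-reversal cipher (Atbash): a becomes z, b becomes y, etc.
On blame: b↔y, l↔o, a↔z, m↔n, e↔v.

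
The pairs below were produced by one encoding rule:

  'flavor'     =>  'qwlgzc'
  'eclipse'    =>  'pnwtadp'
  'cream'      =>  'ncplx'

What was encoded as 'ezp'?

toe

Compare letters: f→q is +11, l→w is +11, a→l is +11 — a constant shift. Each letter is shifted forward by 11 in the alphabet (a Caesar shift of +11).
Reversing it on ezp: e−11=t, z−11=o, p−11=e.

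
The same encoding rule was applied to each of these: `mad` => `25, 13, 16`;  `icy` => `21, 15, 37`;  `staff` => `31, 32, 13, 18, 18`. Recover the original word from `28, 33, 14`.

pub

m is letter #13 and maps to 25: an offset of 12. Each letter is replaced by its alphabet position (a=1..z=26) + 12.
Undoing it on 28, 33, 14: 28→(28−12)÷1=16=p, 33→(33−12)÷1=21=u, 14→(14−12)÷1=2=b.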